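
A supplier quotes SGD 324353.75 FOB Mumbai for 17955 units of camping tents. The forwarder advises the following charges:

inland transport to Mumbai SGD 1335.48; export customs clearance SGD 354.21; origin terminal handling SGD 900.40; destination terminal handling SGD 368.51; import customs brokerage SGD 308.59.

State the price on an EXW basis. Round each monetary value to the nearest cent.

EXW price: SGD 321763.66

Not relevant to the conversion: brokerage, destination terminal — on the buyer under both terms; not part of either seller's price.
From FOB to EXW, the seller no longer bears: inland to port, export clearance, origin terminal.
EXW price = 324353.75 − 1335.48 − 354.21 − 900.40 = 321763.66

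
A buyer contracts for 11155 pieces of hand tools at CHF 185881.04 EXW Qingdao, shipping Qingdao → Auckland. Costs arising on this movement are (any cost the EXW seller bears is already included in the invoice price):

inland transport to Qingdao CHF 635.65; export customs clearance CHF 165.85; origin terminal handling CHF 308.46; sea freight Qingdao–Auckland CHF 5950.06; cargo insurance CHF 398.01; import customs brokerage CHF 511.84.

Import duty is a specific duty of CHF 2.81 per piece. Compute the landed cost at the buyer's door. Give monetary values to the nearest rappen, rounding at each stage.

Total landed cost: CHF 225196.46

EXW: the seller makes goods available at their premises; the buyer bears all onward costs.
CIF value = EXW price + inland to port + export clearance + origin terminal + freight + insurance = 185881.04 + 635.65 + 165.85 + 308.46 + 5950.06 + 398.01 = 193339.07
Import duty = 11155 × 2.81 = 31345.55
Buyer bears: inland to port 635.65 + export clearance 165.85 + origin terminal 308.46 + freight 5950.06 + insurance 398.01 + brokerage 511.84 + duty 31345.55 = 39315.42
Landed cost = invoice 185881.04 + 39315.42 = 225196.46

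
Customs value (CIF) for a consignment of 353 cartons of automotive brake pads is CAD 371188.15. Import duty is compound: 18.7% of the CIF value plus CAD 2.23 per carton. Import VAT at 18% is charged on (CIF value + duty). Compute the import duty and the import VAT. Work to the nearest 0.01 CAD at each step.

Ad valorem component: 371188.15 × 18.7% = 69412.18
Specific component: 353 × 2.23 = 787.19
Import duty = 69412.18 + 787.19 = 70199.37
VAT base = CIF + duty = 371188.15 + 70199.37 = 441387.52
Import VAT = 441387.52 × 18% = 79449.75

Import duty: CAD 70199.37; import VAT: CAD 79449.75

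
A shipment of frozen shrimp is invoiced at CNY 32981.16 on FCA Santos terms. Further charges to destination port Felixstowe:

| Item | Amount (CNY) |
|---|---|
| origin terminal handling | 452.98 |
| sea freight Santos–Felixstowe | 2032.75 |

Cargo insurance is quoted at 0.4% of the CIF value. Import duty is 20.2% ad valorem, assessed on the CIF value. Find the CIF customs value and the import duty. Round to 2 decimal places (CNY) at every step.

CIF value: CNY 35609.33; import duty: CNY 7193.08

Let C be the CIF value. C = FCA price + pre-shipment costs + freight + 0.4% × C
C − 0.4% × C = 32981.16 + 452.98 + 2032.75
0.996 × C = 35466.89
C = 35466.89 / 0.996 = 35609.33
Insurance premium = 0.4% × 35609.33 = 142.44
Import duty = 35609.33 × 20.2% = 7193.08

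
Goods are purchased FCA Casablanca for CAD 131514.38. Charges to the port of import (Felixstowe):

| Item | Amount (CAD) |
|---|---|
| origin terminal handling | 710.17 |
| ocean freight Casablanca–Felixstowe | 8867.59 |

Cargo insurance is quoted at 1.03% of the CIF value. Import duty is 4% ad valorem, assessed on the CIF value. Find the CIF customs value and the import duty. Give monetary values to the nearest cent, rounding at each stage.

CIF value: CAD 142560.51; import duty: CAD 5702.42

Let C be the CIF value. C = FCA price + pre-shipment costs + freight + 1.03% × C
C − 1.03% × C = 131514.38 + 710.17 + 8867.59
0.9897 × C = 141092.14
C = 141092.14 / 0.9897 = 142560.51
Insurance premium = 1.03% × 142560.51 = 1468.37
Import duty = 142560.51 × 4% = 5702.42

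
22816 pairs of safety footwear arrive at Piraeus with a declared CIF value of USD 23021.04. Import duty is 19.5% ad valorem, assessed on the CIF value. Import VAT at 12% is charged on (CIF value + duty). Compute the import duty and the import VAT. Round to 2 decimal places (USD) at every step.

Import duty: USD 4489.10; import VAT: USD 3301.22

Import duty = 23021.04 × 19.5% = 4489.10
VAT base = CIF + duty = 23021.04 + 4489.10 = 27510.14
Import VAT = 27510.14 × 12% = 3301.22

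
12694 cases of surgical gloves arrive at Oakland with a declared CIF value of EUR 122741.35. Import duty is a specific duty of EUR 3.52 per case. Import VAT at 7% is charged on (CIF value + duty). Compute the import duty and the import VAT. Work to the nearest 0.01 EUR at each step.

Import duty = 12694 × 3.52 = 44682.88
VAT base = CIF + duty = 122741.35 + 44682.88 = 167424.23
Import VAT = 167424.23 × 7% = 11719.70

Import duty: EUR 44682.88; import VAT: EUR 11719.70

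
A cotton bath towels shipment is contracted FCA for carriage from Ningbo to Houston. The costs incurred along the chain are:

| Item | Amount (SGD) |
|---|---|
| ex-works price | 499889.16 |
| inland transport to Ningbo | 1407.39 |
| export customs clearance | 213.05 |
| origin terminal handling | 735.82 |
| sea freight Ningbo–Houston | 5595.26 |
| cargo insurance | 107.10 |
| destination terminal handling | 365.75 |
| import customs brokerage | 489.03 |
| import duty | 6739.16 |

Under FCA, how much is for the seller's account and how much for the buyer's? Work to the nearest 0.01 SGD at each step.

Seller: SGD 501509.60; buyer: SGD 14032.12

FCA: the seller delivers export-cleared goods to the carrier; the buyer bears costs from that point.
Seller's account: goods 499889.16 + inland to port 1407.39 + export clearance 213.05 = 501509.60
Buyer's account: origin terminal 735.82 + freight 5595.26 + insurance 107.10 + destination terminal 365.75 + brokerage 489.03 + duty 6739.16 = 14032.12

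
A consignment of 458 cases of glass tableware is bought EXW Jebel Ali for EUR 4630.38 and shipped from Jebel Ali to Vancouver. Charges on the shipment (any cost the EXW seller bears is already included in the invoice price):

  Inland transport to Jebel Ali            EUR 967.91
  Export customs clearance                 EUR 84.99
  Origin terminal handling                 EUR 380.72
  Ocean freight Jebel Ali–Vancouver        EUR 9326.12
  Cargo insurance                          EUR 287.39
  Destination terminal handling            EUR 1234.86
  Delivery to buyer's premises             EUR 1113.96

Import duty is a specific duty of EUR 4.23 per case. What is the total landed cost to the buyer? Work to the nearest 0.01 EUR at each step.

EXW: the seller makes goods available at their premises; the buyer bears all onward costs.
CIF value = EXW price + inland to port + export clearance + origin terminal + freight + insurance = 4630.38 + 967.91 + 84.99 + 380.72 + 9326.12 + 287.39 = 15677.51
Import duty = 458 × 4.23 = 1937.34
Buyer bears: inland to port 967.91 + export clearance 84.99 + origin terminal 380.72 + freight 9326.12 + insurance 287.39 + destination terminal 1234.86 + delivery 1113.96 + duty 1937.34 = 15333.29
Landed cost = invoice 4630.38 + 15333.29 = 19963.67

Total landed cost: EUR 19963.67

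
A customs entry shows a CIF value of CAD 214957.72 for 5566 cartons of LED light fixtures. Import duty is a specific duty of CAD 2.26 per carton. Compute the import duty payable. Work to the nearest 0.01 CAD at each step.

Import duty = 5566 × 2.26 = 12579.16

Import duty: CAD 12579.16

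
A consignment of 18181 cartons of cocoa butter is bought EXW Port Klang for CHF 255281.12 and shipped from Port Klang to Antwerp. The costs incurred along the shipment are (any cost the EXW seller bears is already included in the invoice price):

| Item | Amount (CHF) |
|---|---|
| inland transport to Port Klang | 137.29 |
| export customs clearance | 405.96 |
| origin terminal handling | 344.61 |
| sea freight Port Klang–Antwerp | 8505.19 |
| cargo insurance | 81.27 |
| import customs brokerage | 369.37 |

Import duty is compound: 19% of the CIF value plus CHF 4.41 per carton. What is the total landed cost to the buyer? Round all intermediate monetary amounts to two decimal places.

Total landed cost: CHF 395606.55

EXW: the seller makes goods available at their premises; the buyer bears all onward costs.
CIF value = EXW price + inland to port + export clearance + origin terminal + freight + insurance = 255281.12 + 137.29 + 405.96 + 344.61 + 8505.19 + 81.27 = 264755.44
Ad valorem component: 264755.44 × 19% = 50303.53
Specific component: 18181 × 4.41 = 80178.21
Import duty = 50303.53 + 80178.21 = 130481.74
Buyer bears: inland to port 137.29 + export clearance 405.96 + origin terminal 344.61 + freight 8505.19 + insurance 81.27 + brokerage 369.37 + duty 130481.74 = 140325.43
Landed cost = invoice 255281.12 + 140325.43 = 395606.55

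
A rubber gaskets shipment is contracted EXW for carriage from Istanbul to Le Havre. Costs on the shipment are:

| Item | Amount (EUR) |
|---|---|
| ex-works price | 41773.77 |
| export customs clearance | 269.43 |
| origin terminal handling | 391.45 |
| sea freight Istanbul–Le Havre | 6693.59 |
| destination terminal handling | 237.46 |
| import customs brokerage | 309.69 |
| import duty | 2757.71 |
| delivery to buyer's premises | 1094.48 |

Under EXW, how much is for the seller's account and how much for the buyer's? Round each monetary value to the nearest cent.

EXW: the seller makes goods available at their premises; the buyer bears all onward costs.
Seller's account: goods 41773.77 = 41773.77
Buyer's account: export clearance 269.43 + origin terminal 391.45 + freight 6693.59 + destination terminal 237.46 + brokerage 309.69 + duty 2757.71 + delivery 1094.48 = 11753.81

Seller: EUR 41773.77; buyer: EUR 11753.81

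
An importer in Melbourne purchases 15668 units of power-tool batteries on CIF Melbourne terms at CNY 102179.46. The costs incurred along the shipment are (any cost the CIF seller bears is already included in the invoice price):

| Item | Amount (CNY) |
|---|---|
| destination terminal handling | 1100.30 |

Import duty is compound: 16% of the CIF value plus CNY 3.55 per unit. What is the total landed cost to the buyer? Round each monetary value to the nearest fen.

CIF: the seller pays costs through ocean freight and marine insurance to the destination port.
The CIF price already equals the CIF value: 102179.46
Ad valorem component: 102179.46 × 16% = 16348.71
Specific component: 15668 × 3.55 = 55621.40
Import duty = 16348.71 + 55621.40 = 71970.11
Buyer bears: destination terminal 1100.30 + duty 71970.11 = 73070.41
Landed cost = invoice 102179.46 + 73070.41 = 175249.87

Total landed cost: CNY 175249.87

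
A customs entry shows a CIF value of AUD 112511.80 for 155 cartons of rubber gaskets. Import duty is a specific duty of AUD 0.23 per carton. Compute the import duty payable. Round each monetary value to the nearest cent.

Import duty = 155 × 0.23 = 35.65

Import duty: AUD 35.65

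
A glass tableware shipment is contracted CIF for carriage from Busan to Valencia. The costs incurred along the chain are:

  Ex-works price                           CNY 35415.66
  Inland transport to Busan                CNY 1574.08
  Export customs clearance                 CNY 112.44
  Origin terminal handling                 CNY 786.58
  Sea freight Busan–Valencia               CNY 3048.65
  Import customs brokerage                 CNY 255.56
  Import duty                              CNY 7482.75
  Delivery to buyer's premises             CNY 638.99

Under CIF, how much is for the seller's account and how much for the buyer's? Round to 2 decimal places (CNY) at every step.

CIF: the seller pays costs through ocean freight and marine insurance to the destination port.
Seller's account: goods 35415.66 + inland to port 1574.08 + export clearance 112.44 + origin terminal 786.58 + freight 3048.65 = 40937.41
Buyer's account: brokerage 255.56 + duty 7482.75 + delivery 638.99 = 8377.30

Seller: CNY 40937.41; buyer: CNY 8377.30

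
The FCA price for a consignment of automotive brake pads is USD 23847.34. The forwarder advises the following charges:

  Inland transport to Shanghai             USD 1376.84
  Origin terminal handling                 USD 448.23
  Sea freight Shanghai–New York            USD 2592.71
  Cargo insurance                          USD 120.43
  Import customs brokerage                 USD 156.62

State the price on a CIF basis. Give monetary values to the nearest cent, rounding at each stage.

CIF price: USD 27008.71

Not relevant to the conversion: inland to port — on the seller under both FCA and CIF; already in the FCA price and stays in the CIF price. brokerage — on the buyer under both terms; not part of either seller's price.
From FCA to CIF, the seller additionally bears: origin terminal, freight, insurance.
CIF price = 23847.34 + 448.23 + 2592.71 + 120.43 = 27008.71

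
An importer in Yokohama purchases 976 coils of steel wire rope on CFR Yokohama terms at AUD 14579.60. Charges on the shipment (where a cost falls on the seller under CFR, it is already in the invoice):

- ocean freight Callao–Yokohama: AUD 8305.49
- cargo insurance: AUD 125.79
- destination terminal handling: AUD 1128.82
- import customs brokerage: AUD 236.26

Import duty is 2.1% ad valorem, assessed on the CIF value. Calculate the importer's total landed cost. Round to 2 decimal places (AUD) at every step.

CFR: the seller pays costs through ocean freight to the destination port, but not insurance.
Already in the invoice (seller's account under CFR): freight — exclude.
CIF value = CFR price + insurance = 14579.60 + 125.79 = 14705.39
Import duty = 14705.39 × 2.1% = 308.81
Buyer bears: insurance 125.79 + destination terminal 1128.82 + brokerage 236.26 + duty 308.81 = 1799.68
Landed cost = invoice 14579.60 + 1799.68 = 16379.28

Total landed cost: AUD 16379.28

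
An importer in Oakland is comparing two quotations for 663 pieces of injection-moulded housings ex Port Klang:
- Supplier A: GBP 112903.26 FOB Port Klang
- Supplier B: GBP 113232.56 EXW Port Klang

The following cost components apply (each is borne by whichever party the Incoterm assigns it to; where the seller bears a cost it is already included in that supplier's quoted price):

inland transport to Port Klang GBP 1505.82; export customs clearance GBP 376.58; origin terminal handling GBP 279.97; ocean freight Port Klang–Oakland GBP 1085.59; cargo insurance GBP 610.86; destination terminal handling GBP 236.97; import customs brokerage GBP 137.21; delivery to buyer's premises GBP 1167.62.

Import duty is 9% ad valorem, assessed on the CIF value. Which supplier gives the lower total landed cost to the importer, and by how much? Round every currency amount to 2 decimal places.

Supplier A (FOB):
CIF value = FOB price + freight + insurance = 112903.26 + 1085.59 + 610.86 = 114599.71
Import duty = 114599.71 × 9% = 10313.97
Buyer bears (A): 1085.59 + 610.86 + 236.97 + 137.21 + 1167.62 = 3238.25
Landed cost (A) = invoice 112903.26 + 3238.25 + duty 10313.97 = 126455.48
Supplier B (EXW):
CIF value = EXW price + inland to port + export clearance + origin terminal + freight + insurance = 113232.56 + 1505.82 + 376.58 + 279.97 + 1085.59 + 610.86 = 117091.38
Import duty = 117091.38 × 9% = 10538.22
Buyer bears (B): 1505.82 + 376.58 + 279.97 + 1085.59 + 610.86 + 236.97 + 137.21 + 1167.62 = 5400.62
Landed cost (B) = invoice 113232.56 + 5400.62 + duty 10538.22 = 129171.40
Difference = |126455.48 − 129171.40| = 2715.92

Supplier A is cheaper by GBP 2715.92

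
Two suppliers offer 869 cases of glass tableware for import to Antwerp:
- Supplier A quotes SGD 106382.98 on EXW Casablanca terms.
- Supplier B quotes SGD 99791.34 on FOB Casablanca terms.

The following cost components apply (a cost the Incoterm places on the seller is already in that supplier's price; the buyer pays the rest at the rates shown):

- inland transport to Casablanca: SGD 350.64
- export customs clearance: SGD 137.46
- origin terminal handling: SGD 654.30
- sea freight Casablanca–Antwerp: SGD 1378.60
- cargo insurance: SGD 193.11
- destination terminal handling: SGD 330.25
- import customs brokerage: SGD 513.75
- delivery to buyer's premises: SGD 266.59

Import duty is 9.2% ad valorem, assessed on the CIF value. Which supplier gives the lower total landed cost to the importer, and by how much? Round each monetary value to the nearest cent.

Supplier A (EXW):
CIF value = EXW price + inland to port + export clearance + origin terminal + freight + insurance = 106382.98 + 350.64 + 137.46 + 654.30 + 1378.60 + 193.11 = 109097.09
Import duty = 109097.09 × 9.2% = 10036.93
Buyer bears (A): 350.64 + 137.46 + 654.30 + 1378.60 + 193.11 + 330.25 + 513.75 + 266.59 = 3824.70
Landed cost (A) = invoice 106382.98 + 3824.70 + duty 10036.93 = 120244.61
Supplier B (FOB):
CIF value = FOB price + freight + insurance = 99791.34 + 1378.60 + 193.11 = 101363.05
Import duty = 101363.05 × 9.2% = 9325.40
Buyer bears (B): 1378.60 + 193.11 + 330.25 + 513.75 + 266.59 = 2682.30
Landed cost (B) = invoice 99791.34 + 2682.30 + duty 9325.40 = 111799.04
Difference = |120244.61 − 111799.04| = 8445.57

Supplier B is cheaper by SGD 8445.57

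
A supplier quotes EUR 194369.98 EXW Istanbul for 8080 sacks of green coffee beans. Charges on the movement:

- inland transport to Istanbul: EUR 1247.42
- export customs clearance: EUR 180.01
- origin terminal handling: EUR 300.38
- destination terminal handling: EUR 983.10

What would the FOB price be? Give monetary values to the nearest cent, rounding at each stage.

FOB price: EUR 196097.79

Not relevant to the conversion: destination terminal — on the buyer under both terms; not part of either seller's price.
From EXW to FOB, the seller additionally bears: inland to port, export clearance, origin terminal.
FOB price = 194369.98 + 1247.42 + 180.01 + 300.38 = 196097.79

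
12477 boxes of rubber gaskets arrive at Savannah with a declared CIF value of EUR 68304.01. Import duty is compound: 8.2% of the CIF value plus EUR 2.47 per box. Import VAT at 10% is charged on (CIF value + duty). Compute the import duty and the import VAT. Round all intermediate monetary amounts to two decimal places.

Ad valorem component: 68304.01 × 8.2% = 5600.93
Specific component: 12477 × 2.47 = 30818.19
Import duty = 5600.93 + 30818.19 = 36419.12
VAT base = CIF + duty = 68304.01 + 36419.12 = 104723.13
Import VAT = 104723.13 × 10% = 10472.31

Import duty: EUR 36419.12; import VAT: EUR 10472.31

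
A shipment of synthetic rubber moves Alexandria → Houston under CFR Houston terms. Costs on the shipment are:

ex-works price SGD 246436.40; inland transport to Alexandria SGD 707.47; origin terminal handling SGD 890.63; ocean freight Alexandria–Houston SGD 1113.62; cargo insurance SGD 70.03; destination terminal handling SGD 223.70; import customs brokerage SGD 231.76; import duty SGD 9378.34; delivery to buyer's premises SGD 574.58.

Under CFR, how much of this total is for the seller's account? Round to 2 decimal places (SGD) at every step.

Seller's account: SGD 249148.12

CFR: the seller pays costs through ocean freight to the destination port, but not insurance.
Seller's account: goods 246436.40 + inland to port 707.47 + origin terminal 890.63 + freight 1113.62 = 249148.12
Buyer's account: insurance 70.03 + destination terminal 223.70 + brokerage 231.76 + duty 9378.34 + delivery 574.58 = 10478.41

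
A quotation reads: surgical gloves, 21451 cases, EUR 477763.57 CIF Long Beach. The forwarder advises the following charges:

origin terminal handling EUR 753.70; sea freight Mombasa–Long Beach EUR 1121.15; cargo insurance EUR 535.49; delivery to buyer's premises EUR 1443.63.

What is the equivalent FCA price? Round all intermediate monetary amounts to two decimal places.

Not relevant to the conversion: delivery — on the buyer under both terms; not part of either seller's price.
From CIF to FCA, the seller no longer bears: origin terminal, freight, insurance.
FCA price = 477763.57 − 753.70 − 1121.15 − 535.49 = 475353.23

FCA price: EUR 475353.23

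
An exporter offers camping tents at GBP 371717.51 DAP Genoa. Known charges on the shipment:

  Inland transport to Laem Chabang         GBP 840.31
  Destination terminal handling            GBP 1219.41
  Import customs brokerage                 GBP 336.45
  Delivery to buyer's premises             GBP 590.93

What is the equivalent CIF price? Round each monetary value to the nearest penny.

Not relevant to the conversion: inland to port — on the seller under both DAP and CIF; already in the DAP price and stays in the CIF price. brokerage — on the buyer under both terms; not part of either seller's price.
From DAP to CIF, the seller no longer bears: destination terminal, delivery.
CIF price = 371717.51 − 1219.41 − 590.93 = 369907.17

CIF price: GBP 369907.17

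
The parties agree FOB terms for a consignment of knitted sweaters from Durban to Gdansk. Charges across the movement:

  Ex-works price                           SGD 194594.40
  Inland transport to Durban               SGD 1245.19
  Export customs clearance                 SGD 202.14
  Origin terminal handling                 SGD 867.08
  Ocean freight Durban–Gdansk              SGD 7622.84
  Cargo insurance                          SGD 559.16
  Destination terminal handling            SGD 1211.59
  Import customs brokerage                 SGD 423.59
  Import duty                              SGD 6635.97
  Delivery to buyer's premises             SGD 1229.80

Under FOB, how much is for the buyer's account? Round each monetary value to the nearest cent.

FOB: the seller bears costs until goods are on board at the origin port; the buyer bears freight, insurance and all costs thereafter.
Seller's account: goods 194594.40 + inland to port 1245.19 + export clearance 202.14 + origin terminal 867.08 = 196908.81
Buyer's account: freight 7622.84 + insurance 559.16 + destination terminal 1211.59 + brokerage 423.59 + duty 6635.97 + delivery 1229.80 = 17682.95

Buyer's account: SGD 17682.95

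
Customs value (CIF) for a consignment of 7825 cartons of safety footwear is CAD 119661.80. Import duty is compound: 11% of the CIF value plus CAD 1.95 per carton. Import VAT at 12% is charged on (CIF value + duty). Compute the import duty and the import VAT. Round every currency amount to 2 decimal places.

Ad valorem component: 119661.80 × 11% = 13162.80
Specific component: 7825 × 1.95 = 15258.75
Import duty = 13162.80 + 15258.75 = 28421.55
VAT base = CIF + duty = 119661.80 + 28421.55 = 148083.35
Import VAT = 148083.35 × 12% = 17770.00

Import duty: CAD 28421.55; import VAT: CAD 17770.00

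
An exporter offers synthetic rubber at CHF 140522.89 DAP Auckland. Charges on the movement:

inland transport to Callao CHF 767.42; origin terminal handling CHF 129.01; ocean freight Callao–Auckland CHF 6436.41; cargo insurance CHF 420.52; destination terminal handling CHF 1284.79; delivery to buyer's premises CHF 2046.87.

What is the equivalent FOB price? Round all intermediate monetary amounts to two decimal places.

Not relevant to the conversion: inland to port, origin terminal — on the seller under both DAP and FOB; already in the DAP price and stays in the FOB price.
From DAP to FOB, the seller no longer bears: freight, insurance, destination terminal, delivery.
FOB price = 140522.89 − 6436.41 − 420.52 − 1284.79 − 2046.87 = 130334.30

FOB price: CHF 130334.30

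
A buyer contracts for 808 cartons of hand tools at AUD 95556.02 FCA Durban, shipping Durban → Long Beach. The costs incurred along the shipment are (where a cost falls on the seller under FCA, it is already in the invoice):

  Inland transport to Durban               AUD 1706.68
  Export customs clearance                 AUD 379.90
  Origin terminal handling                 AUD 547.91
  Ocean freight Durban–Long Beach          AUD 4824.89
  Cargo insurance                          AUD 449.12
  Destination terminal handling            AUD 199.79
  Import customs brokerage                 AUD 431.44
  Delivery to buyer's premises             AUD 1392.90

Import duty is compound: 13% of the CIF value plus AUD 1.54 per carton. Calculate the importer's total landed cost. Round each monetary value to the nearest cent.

Total landed cost: AUD 117825.52

FCA: the seller delivers export-cleared goods to the carrier; the buyer bears costs from that point.
Already in the invoice (seller's account under FCA): inland to port, export clearance — exclude.
CIF value = FCA price + origin terminal + freight + insurance = 95556.02 + 547.91 + 4824.89 + 449.12 = 101377.94
Ad valorem component: 101377.94 × 13% = 13179.13
Specific component: 808 × 1.54 = 1244.32
Import duty = 13179.13 + 1244.32 = 14423.45
Buyer bears: origin terminal 547.91 + freight 4824.89 + insurance 449.12 + destination terminal 199.79 + brokerage 431.44 + delivery 1392.90 + duty 14423.45 = 22269.50
Landed cost = invoice 95556.02 + 22269.50 = 117825.52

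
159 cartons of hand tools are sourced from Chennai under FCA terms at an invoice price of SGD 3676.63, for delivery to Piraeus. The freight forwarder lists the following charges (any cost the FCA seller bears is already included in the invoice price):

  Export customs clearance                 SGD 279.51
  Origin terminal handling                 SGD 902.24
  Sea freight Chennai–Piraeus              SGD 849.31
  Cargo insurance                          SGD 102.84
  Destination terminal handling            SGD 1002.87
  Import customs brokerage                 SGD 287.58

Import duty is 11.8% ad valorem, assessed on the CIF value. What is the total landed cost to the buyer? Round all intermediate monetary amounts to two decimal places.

FCA: the seller delivers export-cleared goods to the carrier; the buyer bears costs from that point.
Already in the invoice (seller's account under FCA): export clearance — exclude.
CIF value = FCA price + origin terminal + freight + insurance = 3676.63 + 902.24 + 849.31 + 102.84 = 5531.02
Import duty = 5531.02 × 11.8% = 652.66
Buyer bears: origin terminal 902.24 + freight 849.31 + insurance 102.84 + destination terminal 1002.87 + brokerage 287.58 + duty 652.66 = 3797.50
Landed cost = invoice 3676.63 + 3797.50 = 7474.13

Total landed cost: SGD 7474.13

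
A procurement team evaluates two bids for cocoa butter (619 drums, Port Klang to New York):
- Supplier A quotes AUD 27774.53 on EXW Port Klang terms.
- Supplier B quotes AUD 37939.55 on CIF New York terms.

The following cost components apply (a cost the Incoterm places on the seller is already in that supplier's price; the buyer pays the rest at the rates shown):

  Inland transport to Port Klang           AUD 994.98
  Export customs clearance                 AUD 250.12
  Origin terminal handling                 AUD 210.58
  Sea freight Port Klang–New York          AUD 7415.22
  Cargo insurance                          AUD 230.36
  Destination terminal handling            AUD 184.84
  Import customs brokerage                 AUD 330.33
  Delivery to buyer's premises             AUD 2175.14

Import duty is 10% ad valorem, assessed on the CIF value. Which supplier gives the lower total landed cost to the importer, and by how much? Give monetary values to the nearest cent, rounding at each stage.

Supplier A (EXW):
CIF value = EXW price + inland to port + export clearance + origin terminal + freight + insurance = 27774.53 + 994.98 + 250.12 + 210.58 + 7415.22 + 230.36 = 36875.79
Import duty = 36875.79 × 10% = 3687.58
Buyer bears (A): 994.98 + 250.12 + 210.58 + 7415.22 + 230.36 + 184.84 + 330.33 + 2175.14 = 11791.57
Landed cost (A) = invoice 27774.53 + 11791.57 + duty 3687.58 = 43253.68
Supplier B (CIF):
The CIF price already equals the CIF value: 37939.55
Import duty = 37939.55 × 10% = 3793.96
Buyer bears (B): 184.84 + 330.33 + 2175.14 = 2690.31
Landed cost (B) = invoice 37939.55 + 2690.31 + duty 3793.96 = 44423.82
Difference = |43253.68 − 44423.82| = 1170.14

Supplier A is cheaper by AUD 1170.14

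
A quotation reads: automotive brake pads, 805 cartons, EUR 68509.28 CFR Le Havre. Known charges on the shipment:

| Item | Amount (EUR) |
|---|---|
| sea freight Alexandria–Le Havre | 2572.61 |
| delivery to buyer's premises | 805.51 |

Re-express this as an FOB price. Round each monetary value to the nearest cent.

FOB price: EUR 65936.67

Not relevant to the conversion: delivery — on the buyer under both terms; not part of either seller's price.
From CFR to FOB, the seller no longer bears: freight.
FOB price = 68509.28 − 2572.61 = 65936.67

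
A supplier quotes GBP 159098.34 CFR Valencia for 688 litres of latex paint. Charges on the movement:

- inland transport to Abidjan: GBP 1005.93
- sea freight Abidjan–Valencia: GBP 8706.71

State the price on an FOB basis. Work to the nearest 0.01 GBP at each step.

FOB price: GBP 150391.63

Not relevant to the conversion: inland to port — on the seller under both CFR and FOB; already in the CFR price and stays in the FOB price.
From CFR to FOB, the seller no longer bears: freight.
FOB price = 159098.34 − 8706.71 = 150391.63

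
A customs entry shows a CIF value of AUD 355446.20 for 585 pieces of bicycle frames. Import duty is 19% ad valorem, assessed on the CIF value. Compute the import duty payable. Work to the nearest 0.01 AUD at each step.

Import duty = 355446.20 × 19% = 67534.78

Import duty: AUD 67534.78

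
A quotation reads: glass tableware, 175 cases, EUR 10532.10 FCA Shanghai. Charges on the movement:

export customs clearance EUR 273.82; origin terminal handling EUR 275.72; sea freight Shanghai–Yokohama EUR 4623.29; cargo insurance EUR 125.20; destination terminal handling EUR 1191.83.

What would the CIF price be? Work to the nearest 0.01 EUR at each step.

CIF price: EUR 15556.31

Not relevant to the conversion: export clearance — on the seller under both FCA and CIF; already in the FCA price and stays in the CIF price. destination terminal — on the buyer under both terms; not part of either seller's price.
From FCA to CIF, the seller additionally bears: origin terminal, freight, insurance.
CIF price = 10532.10 + 275.72 + 4623.29 + 125.20 = 15556.31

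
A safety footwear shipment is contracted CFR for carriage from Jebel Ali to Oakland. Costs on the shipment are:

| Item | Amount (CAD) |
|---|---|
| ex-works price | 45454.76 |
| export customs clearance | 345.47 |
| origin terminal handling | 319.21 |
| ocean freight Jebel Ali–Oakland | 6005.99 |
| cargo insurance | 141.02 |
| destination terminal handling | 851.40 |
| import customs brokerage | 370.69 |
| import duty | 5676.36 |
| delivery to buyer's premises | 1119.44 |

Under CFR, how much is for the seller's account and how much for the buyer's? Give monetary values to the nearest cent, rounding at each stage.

Seller: CAD 52125.43; buyer: CAD 8158.91

CFR: the seller pays costs through ocean freight to the destination port, but not insurance.
Seller's account: goods 45454.76 + export clearance 345.47 + origin terminal 319.21 + freight 6005.99 = 52125.43
Buyer's account: insurance 141.02 + destination terminal 851.40 + brokerage 370.69 + duty 5676.36 + delivery 1119.44 = 8158.91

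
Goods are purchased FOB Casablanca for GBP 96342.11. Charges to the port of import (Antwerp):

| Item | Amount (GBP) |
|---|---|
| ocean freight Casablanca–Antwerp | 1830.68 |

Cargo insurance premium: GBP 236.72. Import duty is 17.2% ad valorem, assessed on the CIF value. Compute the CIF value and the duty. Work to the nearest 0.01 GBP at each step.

CIF value: GBP 98409.51; import duty: GBP 16926.44

CIF = FOB price + freight + insurance
CIF = 96342.11 + 1830.68 + 236.72 = 98409.51
Import duty = 98409.51 × 17.2% = 16926.44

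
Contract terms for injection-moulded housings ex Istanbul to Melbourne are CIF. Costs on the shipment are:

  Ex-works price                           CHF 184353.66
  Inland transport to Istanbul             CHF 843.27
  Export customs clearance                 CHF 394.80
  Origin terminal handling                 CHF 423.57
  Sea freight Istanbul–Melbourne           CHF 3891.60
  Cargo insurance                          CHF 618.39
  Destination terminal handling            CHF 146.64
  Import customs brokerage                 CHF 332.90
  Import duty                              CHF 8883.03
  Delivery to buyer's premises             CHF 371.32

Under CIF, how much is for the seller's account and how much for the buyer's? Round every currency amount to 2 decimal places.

CIF: the seller pays costs through ocean freight and marine insurance to the destination port.
Seller's account: goods 184353.66 + inland to port 843.27 + export clearance 394.80 + origin terminal 423.57 + freight 3891.60 + insurance 618.39 = 190525.29
Buyer's account: destination terminal 146.64 + brokerage 332.90 + duty 8883.03 + delivery 371.32 = 9733.89

Seller: CHF 190525.29; buyer: CHF 9733.89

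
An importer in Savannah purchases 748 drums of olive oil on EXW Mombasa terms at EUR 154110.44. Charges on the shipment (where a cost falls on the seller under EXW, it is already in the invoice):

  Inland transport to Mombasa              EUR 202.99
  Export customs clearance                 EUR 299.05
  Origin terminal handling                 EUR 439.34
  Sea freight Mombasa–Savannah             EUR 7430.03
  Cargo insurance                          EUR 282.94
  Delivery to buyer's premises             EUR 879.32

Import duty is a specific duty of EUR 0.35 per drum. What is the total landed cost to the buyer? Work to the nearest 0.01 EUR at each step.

Total landed cost: EUR 163905.91

EXW: the seller makes goods available at their premises; the buyer bears all onward costs.
CIF value = EXW price + inland to port + export clearance + origin terminal + freight + insurance = 154110.44 + 202.99 + 299.05 + 439.34 + 7430.03 + 282.94 = 162764.79
Import duty = 748 × 0.35 = 261.80
Buyer bears: inland to port 202.99 + export clearance 299.05 + origin terminal 439.34 + freight 7430.03 + insurance 282.94 + delivery 879.32 + duty 261.80 = 9795.47
Landed cost = invoice 154110.44 + 9795.47 = 163905.91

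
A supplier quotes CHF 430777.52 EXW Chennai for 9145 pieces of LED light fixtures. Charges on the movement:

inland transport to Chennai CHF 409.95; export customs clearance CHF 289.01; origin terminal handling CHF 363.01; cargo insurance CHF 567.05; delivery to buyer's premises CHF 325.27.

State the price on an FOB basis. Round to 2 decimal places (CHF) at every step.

Not relevant to the conversion: insurance, delivery — on the buyer under both terms; not part of either seller's price.
From EXW to FOB, the seller additionally bears: inland to port, export clearance, origin terminal.
FOB price = 430777.52 + 409.95 + 289.01 + 363.01 = 431839.49

FOB price: CHF 431839.49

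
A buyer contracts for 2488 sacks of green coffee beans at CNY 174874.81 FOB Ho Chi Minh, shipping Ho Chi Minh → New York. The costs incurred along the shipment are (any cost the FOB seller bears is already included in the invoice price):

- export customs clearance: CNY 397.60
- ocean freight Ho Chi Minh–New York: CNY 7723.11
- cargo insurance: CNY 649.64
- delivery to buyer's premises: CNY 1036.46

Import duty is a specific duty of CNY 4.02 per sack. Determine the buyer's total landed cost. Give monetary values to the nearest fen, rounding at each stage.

Total landed cost: CNY 194285.78

FOB: the seller bears costs until goods are on board at the origin port; the buyer bears freight, insurance and all costs thereafter.
Already in the invoice (seller's account under FOB): export clearance — exclude.
CIF value = FOB price + freight + insurance = 174874.81 + 7723.11 + 649.64 = 183247.56
Import duty = 2488 × 4.02 = 10001.76
Buyer bears: freight 7723.11 + insurance 649.64 + delivery 1036.46 + duty 10001.76 = 19410.97
Landed cost = invoice 174874.81 + 19410.97 = 194285.78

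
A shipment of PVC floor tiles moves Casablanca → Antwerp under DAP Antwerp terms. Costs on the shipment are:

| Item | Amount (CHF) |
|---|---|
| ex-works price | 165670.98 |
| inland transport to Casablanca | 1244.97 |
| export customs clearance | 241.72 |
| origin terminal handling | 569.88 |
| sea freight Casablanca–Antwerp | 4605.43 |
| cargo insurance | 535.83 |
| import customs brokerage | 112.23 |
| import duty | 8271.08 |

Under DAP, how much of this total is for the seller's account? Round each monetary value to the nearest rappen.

DAP: the seller bears all costs to the named destination except import duty and clearance.
Seller's account: goods 165670.98 + inland to port 1244.97 + export clearance 241.72 + origin terminal 569.88 + freight 4605.43 + insurance 535.83 = 172868.81
Buyer's account: brokerage 112.23 + duty 8271.08 = 8383.31

Seller's account: CHF 172868.81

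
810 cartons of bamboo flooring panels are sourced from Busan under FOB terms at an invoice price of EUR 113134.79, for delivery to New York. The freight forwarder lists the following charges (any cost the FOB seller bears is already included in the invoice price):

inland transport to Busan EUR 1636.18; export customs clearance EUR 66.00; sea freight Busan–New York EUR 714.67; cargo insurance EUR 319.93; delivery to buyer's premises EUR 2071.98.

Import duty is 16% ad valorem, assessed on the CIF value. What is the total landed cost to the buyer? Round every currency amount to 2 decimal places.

Total landed cost: EUR 134508.47

FOB: the seller bears costs until goods are on board at the origin port; the buyer bears freight, insurance and all costs thereafter.
Already in the invoice (seller's account under FOB): inland to port, export clearance — exclude.
CIF value = FOB price + freight + insurance = 113134.79 + 714.67 + 319.93 = 114169.39
Import duty = 114169.39 × 16% = 18267.10
Buyer bears: freight 714.67 + insurance 319.93 + delivery 2071.98 + duty 18267.10 = 21373.68
Landed cost = invoice 113134.79 + 21373.68 = 134508.47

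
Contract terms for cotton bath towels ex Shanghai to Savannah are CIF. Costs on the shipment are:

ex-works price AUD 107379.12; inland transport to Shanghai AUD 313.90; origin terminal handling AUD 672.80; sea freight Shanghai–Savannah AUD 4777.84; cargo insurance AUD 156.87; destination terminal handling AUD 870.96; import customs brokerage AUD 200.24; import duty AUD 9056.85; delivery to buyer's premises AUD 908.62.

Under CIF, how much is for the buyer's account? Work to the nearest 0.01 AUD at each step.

Buyer's account: AUD 11036.67

CIF: the seller pays costs through ocean freight and marine insurance to the destination port.
Seller's account: goods 107379.12 + inland to port 313.90 + origin terminal 672.80 + freight 4777.84 + insurance 156.87 = 113300.53
Buyer's account: destination terminal 870.96 + brokerage 200.24 + duty 9056.85 + delivery 908.62 = 11036.67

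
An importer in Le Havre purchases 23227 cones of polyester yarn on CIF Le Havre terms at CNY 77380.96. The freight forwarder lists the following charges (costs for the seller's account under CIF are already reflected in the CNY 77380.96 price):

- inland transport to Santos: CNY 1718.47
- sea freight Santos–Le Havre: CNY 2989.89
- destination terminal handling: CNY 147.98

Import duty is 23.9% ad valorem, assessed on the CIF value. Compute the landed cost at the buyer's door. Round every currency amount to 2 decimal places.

Total landed cost: CNY 96022.99

CIF: the seller pays costs through ocean freight and marine insurance to the destination port.
Already in the invoice (seller's account under CIF): inland to port, freight — exclude.
The CIF price already equals the CIF value: 77380.96
Import duty = 77380.96 × 23.9% = 18494.05
Buyer bears: destination terminal 147.98 + duty 18494.05 = 18642.03
Landed cost = invoice 77380.96 + 18642.03 = 96022.99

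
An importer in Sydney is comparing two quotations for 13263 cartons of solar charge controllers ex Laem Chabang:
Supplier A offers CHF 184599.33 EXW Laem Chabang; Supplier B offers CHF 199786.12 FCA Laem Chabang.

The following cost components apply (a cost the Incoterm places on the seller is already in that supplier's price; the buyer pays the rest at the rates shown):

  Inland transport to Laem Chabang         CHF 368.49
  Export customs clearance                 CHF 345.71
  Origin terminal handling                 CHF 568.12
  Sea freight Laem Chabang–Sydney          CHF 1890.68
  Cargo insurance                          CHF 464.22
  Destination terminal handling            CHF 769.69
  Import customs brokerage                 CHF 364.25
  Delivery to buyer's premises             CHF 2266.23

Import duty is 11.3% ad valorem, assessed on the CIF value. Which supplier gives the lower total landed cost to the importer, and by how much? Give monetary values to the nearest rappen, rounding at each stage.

Supplier A is cheaper by CHF 16107.99

Supplier A (EXW):
CIF value = EXW price + inland to port + export clearance + origin terminal + freight + insurance = 184599.33 + 368.49 + 345.71 + 568.12 + 1890.68 + 464.22 = 188236.55
Import duty = 188236.55 × 11.3% = 21270.73
Buyer bears (A): 368.49 + 345.71 + 568.12 + 1890.68 + 464.22 + 769.69 + 364.25 + 2266.23 = 7037.39
Landed cost (A) = invoice 184599.33 + 7037.39 + duty 21270.73 = 212907.45
Supplier B (FCA):
CIF value = FCA price + origin terminal + freight + insurance = 199786.12 + 568.12 + 1890.68 + 464.22 = 202709.14
Import duty = 202709.14 × 11.3% = 22906.13
Buyer bears (B): 568.12 + 1890.68 + 464.22 + 769.69 + 364.25 + 2266.23 = 6323.19
Landed cost (B) = invoice 199786.12 + 6323.19 + duty 22906.13 = 229015.44
Difference = |212907.45 − 229015.44| = 16107.99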